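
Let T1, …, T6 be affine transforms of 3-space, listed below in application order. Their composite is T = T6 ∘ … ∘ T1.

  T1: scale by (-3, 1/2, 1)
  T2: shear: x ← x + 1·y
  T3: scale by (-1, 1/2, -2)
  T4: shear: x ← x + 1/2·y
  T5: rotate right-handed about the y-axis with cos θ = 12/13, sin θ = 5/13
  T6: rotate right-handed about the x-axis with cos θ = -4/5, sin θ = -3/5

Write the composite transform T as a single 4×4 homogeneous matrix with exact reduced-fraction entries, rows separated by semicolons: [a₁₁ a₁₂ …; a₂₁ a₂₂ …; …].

T = [36/13 -9/26 -10/13 0; -9/13 -59/520 -72/65 0; 12/13 -69/260 96/65 0; 0 0 0 1]

T1 = [-3 0 0 0; 0 1/2 0 0; 0 0 1 0; 0 0 0 1]
T2·T1 = [-3 1/2 0 0; 0 1/2 0 0; 0 0 1 0; 0 0 0 1]
T3·…·T1 = [3 -1/2 0 0; 0 1/4 0 0; 0 0 -2 0; 0 0 0 1]
T4·…·T1 = [3 -3/8 0 0; 0 1/4 0 0; 0 0 -2 0; 0 0 0 1]
T5·…·T1 = [36/13 -9/26 -10/13 0; 0 1/4 0 0; -15/13 15/104 -24/13 0; 0 0 0 1]
T6·…·T1 = [36/13 -9/26 -10/13 0; -9/13 -59/520 -72/65 0; 12/13 -69/260 96/65 0; 0 0 0 1]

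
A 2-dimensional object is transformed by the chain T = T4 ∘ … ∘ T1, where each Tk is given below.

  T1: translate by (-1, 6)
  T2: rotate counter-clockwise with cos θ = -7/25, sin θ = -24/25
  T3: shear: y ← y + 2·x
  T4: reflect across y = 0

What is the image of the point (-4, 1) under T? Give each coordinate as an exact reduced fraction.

T1 translate by (-1, 6): (-4, 1) → (-5, 7)
T2 rotate counter-clockwise with cos θ = -7/25, sin θ = -24/25: (-5, 7) → (203/25, 71/25)
T3 shear: y ← y + 2·x: (203/25, 71/25) → (203/25, 477/25)
T4 reflect across y = 0: (203/25, 477/25) → (203/25, -477/25)

T(p) = (203/25, -477/25)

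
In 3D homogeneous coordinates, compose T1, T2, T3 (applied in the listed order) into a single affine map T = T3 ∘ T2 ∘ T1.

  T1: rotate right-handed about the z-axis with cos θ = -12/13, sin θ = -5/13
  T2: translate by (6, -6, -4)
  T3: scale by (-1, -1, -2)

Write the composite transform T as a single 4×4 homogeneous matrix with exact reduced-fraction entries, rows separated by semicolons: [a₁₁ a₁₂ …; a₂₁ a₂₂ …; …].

T1 = [-12/13 5/13 0 0; -5/13 -12/13 0 0; 0 0 1 0; 0 0 0 1]
T2·T1 = [-12/13 5/13 0 6; -5/13 -12/13 0 -6; 0 0 1 -4; 0 0 0 1]
T3·…·T1 = [12/13 -5/13 0 -6; 5/13 12/13 0 6; 0 0 -2 8; 0 0 0 1]

T = [12/13 -5/13 0 -6; 5/13 12/13 0 6; 0 0 -2 8; 0 0 0 1]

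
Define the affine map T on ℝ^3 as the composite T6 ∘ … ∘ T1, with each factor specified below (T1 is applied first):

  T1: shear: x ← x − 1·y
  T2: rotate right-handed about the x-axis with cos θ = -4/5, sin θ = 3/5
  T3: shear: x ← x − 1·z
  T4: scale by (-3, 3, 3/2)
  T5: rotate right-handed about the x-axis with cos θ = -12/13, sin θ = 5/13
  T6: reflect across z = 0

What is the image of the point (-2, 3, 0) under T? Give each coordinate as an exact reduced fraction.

T(p) = (102/5, 729/130, 342/65)

T1 shear: x ← x − 1·y: (-2, 3, 0) → (-5, 3, 0)
T2 rotate right-handed about the x-axis with cos θ = -4/5, sin θ = 3/5: (-5, 3, 0) → (-5, -12/5, 9/5)
T3 shear: x ← x − 1·z: (-5, -12/5, 9/5) → (-34/5, -12/5, 9/5)
T4 scale by (-3, 3, 3/2): (-34/5, -12/5, 9/5) → (102/5, -36/5, 27/10)
T5 rotate right-handed about the x-axis with cos θ = -12/13, sin θ = 5/13: (102/5, -36/5, 27/10) → (102/5, 729/130, -342/65)
T6 reflect across z = 0: (102/5, 729/130, -342/65) → (102/5, 729/130, 342/65)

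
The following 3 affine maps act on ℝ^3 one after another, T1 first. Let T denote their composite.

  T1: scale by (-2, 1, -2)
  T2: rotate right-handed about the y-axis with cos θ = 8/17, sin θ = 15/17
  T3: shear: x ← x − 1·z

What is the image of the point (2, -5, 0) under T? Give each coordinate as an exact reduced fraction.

T1 scale by (-2, 1, -2): (2, -5, 0) → (-4, -5, 0)
T2 rotate right-handed about the y-axis with cos θ = 8/17, sin θ = 15/17: (-4, -5, 0) → (-32/17, -5, 60/17)
T3 shear: x ← x − 1·z: (-32/17, -5, 60/17) → (-92/17, -5, 60/17)

T(p) = (-92/17, -5, 60/17)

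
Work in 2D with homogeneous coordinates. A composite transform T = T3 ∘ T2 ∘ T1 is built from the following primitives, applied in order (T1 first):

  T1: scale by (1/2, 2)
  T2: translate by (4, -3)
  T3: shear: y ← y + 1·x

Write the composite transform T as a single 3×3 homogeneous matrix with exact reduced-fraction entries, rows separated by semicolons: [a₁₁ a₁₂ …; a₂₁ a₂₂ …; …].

T1 = [1/2 0 0; 0 2 0; 0 0 1]
T2·T1 = [1/2 0 4; 0 2 -3; 0 0 1]
T3·…·T1 = [1/2 0 4; 1/2 2 1; 0 0 1]

T = [1/2 0 4; 1/2 2 1; 0 0 1]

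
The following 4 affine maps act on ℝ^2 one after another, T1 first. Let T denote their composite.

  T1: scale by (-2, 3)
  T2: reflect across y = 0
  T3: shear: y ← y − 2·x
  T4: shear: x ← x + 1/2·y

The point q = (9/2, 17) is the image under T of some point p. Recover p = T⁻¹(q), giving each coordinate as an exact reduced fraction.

T1 = [-2 0 0; 0 3 0; 0 0 1]
T2·T1 = [-2 0 0; 0 -3 0; 0 0 1]
T3·…·T1 = [-2 0 0; 4 -3 0; 0 0 1]
T4·…·T1 = [0 -3/2 0; 4 -3 0; 0 0 1]
det M = 6; M⁻¹ = [-1/2 1/4 0; -2/3 0 0; 0 0 1]
M⁻¹ · (9/2, 17)ᵀ = (2, -3)ᵀ

p = (2, -3)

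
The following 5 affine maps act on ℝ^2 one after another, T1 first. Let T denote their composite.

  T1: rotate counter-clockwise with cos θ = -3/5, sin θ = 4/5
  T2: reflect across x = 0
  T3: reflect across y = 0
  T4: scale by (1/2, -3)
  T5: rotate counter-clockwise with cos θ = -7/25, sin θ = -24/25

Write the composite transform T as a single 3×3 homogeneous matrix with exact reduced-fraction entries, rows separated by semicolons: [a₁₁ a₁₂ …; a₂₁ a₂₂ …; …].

T = [111/50 -46/25 0; -24/25 3/25 0; 0 0 1]

T1 = [-3/5 -4/5 0; 4/5 -3/5 0; 0 0 1]
T2·T1 = [3/5 4/5 0; 4/5 -3/5 0; 0 0 1]
T3·…·T1 = [3/5 4/5 0; -4/5 3/5 0; 0 0 1]
T4·…·T1 = [3/10 2/5 0; 12/5 -9/5 0; 0 0 1]
T5·…·T1 = [111/50 -46/25 0; -24/25 3/25 0; 0 0 1]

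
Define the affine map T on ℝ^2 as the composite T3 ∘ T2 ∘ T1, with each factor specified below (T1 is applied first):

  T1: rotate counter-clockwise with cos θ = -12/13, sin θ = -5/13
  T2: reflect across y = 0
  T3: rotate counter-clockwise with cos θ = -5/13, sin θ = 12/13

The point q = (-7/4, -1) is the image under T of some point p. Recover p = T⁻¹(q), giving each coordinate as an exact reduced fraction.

T1 = [-12/13 5/13 0; -5/13 -12/13 0; 0 0 1]
T2·T1 = [-12/13 5/13 0; 5/13 12/13 0; 0 0 1]
T3·…·T1 = [0 -1 0; -1 0 0; 0 0 1]
det M = -1; M⁻¹ = [0 -1 0; -1 0 0; 0 0 1]
M⁻¹ · (-7/4, -1)ᵀ = (1, 7/4)ᵀ

p = (1, 7/4)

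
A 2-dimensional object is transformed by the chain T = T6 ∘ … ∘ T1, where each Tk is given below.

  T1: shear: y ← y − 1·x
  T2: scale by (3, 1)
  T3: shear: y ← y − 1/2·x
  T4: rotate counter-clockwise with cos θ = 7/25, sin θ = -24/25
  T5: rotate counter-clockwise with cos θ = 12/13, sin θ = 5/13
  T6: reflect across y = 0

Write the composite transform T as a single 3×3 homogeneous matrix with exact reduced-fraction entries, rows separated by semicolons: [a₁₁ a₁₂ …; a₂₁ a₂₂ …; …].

T1 = [1 0 0; -1 1 0; 0 0 1]
T2·T1 = [3 0 0; -1 1 0; 0 0 1]
T3·…·T1 = [3 0 0; -5/2 1 0; 0 0 1]
T4·…·T1 = [-39/25 24/25 0; -179/50 7/25 0; 0 0 1]
T5·…·T1 = [-41/650 253/325 0; -1269/325 204/325 0; 0 0 1]
T6·…·T1 = [-41/650 253/325 0; 1269/325 -204/325 0; 0 0 1]

T = [-41/650 253/325 0; 1269/325 -204/325 0; 0 0 1]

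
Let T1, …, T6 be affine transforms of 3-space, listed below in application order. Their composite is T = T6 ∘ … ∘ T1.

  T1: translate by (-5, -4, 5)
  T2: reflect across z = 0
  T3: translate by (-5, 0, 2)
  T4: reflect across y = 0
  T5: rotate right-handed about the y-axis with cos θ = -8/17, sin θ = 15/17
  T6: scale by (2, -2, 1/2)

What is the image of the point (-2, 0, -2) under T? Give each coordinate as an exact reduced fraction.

T1 translate by (-5, -4, 5): (-2, 0, -2) → (-7, -4, 3)
T2 reflect across z = 0: (-7, -4, 3) → (-7, -4, -3)
T3 translate by (-5, 0, 2): (-7, -4, -3) → (-12, -4, -1)
T4 reflect across y = 0: (-12, -4, -1) → (-12, 4, -1)
T5 rotate right-handed about the y-axis with cos θ = -8/17, sin θ = 15/17: (-12, 4, -1) → (81/17, 4, 188/17)
T6 scale by (2, -2, 1/2): (81/17, 4, 188/17) → (162/17, -8, 94/17)

T(p) = (162/17, -8, 94/17)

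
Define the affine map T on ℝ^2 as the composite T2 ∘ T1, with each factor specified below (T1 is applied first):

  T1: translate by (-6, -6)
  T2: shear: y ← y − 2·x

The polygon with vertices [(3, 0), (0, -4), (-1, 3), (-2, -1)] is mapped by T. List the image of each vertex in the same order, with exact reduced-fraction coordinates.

image vertices: (-3, 0), (-6, 2), (-7, 11), (-8, 9)

T1 translate by (-6, -6): (3, 0) → (-3, -6); (0, -4) → (-6, -10); (-1, 3) → (-7, -3); (-2, -1) → (-8, -7)
T2 shear: y ← y − 2·x: (-3, -6) → (-3, 0); (-6, -10) → (-6, 2); (-7, -3) → (-7, 11); (-8, -7) → (-8, 9)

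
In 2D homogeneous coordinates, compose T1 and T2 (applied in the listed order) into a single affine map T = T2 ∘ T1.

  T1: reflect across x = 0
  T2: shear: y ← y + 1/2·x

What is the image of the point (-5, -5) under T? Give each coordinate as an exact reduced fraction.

T1 reflect across x = 0: (-5, -5) → (5, -5)
T2 shear: y ← y + 1/2·x: (5, -5) → (5, -5/2)

T(p) = (5, -5/2)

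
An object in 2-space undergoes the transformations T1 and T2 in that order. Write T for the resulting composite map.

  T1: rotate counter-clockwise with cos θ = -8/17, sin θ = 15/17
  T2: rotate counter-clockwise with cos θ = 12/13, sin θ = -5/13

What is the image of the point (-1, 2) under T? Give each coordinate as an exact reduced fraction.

T1 rotate counter-clockwise with cos θ = -8/17, sin θ = 15/17: (-1, 2) → (-22/17, -31/17)
T2 rotate counter-clockwise with cos θ = 12/13, sin θ = -5/13: (-22/17, -31/17) → (-419/221, -262/221)

T(p) = (-419/221, -262/221)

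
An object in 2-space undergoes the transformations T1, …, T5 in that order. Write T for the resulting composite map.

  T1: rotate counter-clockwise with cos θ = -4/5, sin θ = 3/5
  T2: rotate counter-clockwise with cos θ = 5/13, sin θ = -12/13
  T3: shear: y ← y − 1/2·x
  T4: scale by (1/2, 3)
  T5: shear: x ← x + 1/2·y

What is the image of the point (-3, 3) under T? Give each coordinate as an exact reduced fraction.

T1 rotate counter-clockwise with cos θ = -4/5, sin θ = 3/5: (-3, 3) → (3/5, -21/5)
T2 rotate counter-clockwise with cos θ = 5/13, sin θ = -12/13: (3/5, -21/5) → (-237/65, -141/65)
T3 shear: y ← y − 1/2·x: (-237/65, -141/65) → (-237/65, -9/26)
T4 scale by (1/2, 3): (-237/65, -9/26) → (-237/130, -27/26)
T5 shear: x ← x + 1/2·y: (-237/130, -27/26) → (-609/260, -27/26)

T(p) = (-609/260, -27/26)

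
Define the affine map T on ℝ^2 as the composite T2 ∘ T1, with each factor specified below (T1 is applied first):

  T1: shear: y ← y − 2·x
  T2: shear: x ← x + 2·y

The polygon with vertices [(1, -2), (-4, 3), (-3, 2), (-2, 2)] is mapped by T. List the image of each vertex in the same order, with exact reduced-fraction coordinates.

T1 shear: y ← y − 2·x: (1, -2) → (1, -4); (-4, 3) → (-4, 11); (-3, 2) → (-3, 8); (-2, 2) → (-2, 6)
T2 shear: x ← x + 2·y: (1, -4) → (-7, -4); (-4, 11) → (18, 11); (-3, 8) → (13, 8); (-2, 6) → (10, 6)

image vertices: (-7, -4), (18, 11), (13, 8), (10, 6)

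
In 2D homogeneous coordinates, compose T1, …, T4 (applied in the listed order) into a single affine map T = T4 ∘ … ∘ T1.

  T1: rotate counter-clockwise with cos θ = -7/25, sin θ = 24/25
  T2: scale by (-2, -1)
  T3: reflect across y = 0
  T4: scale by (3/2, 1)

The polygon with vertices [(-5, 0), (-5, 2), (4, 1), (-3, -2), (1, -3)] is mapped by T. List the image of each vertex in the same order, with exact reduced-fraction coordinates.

image vertices: (-21/5, -24/5), (39/25, -134/25), (156/25, 89/25), (-207/25, -58/25), (-39/5, 9/5)

T1 rotate counter-clockwise with cos θ = -7/25, sin θ = 24/25: (-5, 0) → (7/5, -24/5); (-5, 2) → (-13/25, -134/25); (4, 1) → (-52/25, 89/25); (-3, -2) → (69/25, -58/25); (1, -3) → (13/5, 9/5)
T2 scale by (-2, -1): (7/5, -24/5) → (-14/5, 24/5); (-13/25, -134/25) → (26/25, 134/25); (-52/25, 89/25) → (104/25, -89/25); (69/25, -58/25) → (-138/25, 58/25); (13/5, 9/5) → (-26/5, -9/5)
T3 reflect across y = 0: (-14/5, 24/5) → (-14/5, -24/5); (26/25, 134/25) → (26/25, -134/25); (104/25, -89/25) → (104/25, 89/25); (-138/25, 58/25) → (-138/25, -58/25); (-26/5, -9/5) → (-26/5, 9/5)
T4 scale by (3/2, 1): (-14/5, -24/5) → (-21/5, -24/5); (26/25, -134/25) → (39/25, -134/25); (104/25, 89/25) → (156/25, 89/25); (-138/25, -58/25) → (-207/25, -58/25); (-26/5, 9/5) → (-39/5, 9/5)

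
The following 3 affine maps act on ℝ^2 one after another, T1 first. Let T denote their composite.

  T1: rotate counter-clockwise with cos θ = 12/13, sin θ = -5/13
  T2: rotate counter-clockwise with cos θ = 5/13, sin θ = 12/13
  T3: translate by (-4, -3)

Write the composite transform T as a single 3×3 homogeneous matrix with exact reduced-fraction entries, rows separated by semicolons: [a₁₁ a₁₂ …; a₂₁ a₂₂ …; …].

T = [120/169 -119/169 -4; 119/169 120/169 -3; 0 0 1]

T1 = [12/13 5/13 0; -5/13 12/13 0; 0 0 1]
T2·T1 = [120/169 -119/169 0; 119/169 120/169 0; 0 0 1]
T3·…·T1 = [120/169 -119/169 -4; 119/169 120/169 -3; 0 0 1]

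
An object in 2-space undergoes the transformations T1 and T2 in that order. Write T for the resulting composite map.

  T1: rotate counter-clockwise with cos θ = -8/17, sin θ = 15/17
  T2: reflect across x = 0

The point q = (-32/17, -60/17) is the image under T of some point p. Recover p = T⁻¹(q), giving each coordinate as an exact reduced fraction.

p = (-4, 0)

T1 = [-8/17 -15/17 0; 15/17 -8/17 0; 0 0 1]
T2·T1 = [8/17 15/17 0; 15/17 -8/17 0; 0 0 1]
det M = -1; M⁻¹ = [8/17 15/17 0; 15/17 -8/17 0; 0 0 1]
M⁻¹ · (-32/17, -60/17)ᵀ = (-4, 0)ᵀ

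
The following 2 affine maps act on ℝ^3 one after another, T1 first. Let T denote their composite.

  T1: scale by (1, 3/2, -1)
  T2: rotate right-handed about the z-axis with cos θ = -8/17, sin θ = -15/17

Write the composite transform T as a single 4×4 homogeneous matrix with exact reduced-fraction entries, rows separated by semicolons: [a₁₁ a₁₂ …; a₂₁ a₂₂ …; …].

T = [-8/17 45/34 0 0; -15/17 -12/17 0 0; 0 0 -1 0; 0 0 0 1]

T1 = [1 0 0 0; 0 3/2 0 0; 0 0 -1 0; 0 0 0 1]
T2·T1 = [-8/17 45/34 0 0; -15/17 -12/17 0 0; 0 0 -1 0; 0 0 0 1]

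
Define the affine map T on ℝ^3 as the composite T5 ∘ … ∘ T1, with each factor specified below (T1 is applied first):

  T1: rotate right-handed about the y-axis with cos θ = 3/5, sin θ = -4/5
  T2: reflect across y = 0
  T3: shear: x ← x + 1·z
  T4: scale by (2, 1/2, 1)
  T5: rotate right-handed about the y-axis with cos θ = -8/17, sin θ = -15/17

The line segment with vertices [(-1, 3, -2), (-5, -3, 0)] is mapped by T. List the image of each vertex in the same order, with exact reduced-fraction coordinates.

image vertices: (46/17, -3/2, -14/17), (172/17, 3/2, -178/17)

T1 rotate right-handed about the y-axis with cos θ = 3/5, sin θ = -4/5: (-1, 3, -2) → (1, 3, -2); (-5, -3, 0) → (-3, -3, -4)
T2 reflect across y = 0: (1, 3, -2) → (1, -3, -2); (-3, -3, -4) → (-3, 3, -4)
T3 shear: x ← x + 1·z: (1, -3, -2) → (-1, -3, -2); (-3, 3, -4) → (-7, 3, -4)
T4 scale by (2, 1/2, 1): (-1, -3, -2) → (-2, -3/2, -2); (-7, 3, -4) → (-14, 3/2, -4)
T5 rotate right-handed about the y-axis with cos θ = -8/17, sin θ = -15/17: (-2, -3/2, -2) → (46/17, -3/2, -14/17); (-14, 3/2, -4) → (172/17, 3/2, -178/17)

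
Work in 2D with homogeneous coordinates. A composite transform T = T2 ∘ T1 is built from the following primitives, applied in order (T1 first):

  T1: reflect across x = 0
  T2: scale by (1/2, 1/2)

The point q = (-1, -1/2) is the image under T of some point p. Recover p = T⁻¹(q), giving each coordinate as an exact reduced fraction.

p = (2, -1)

T1 = [-1 0 0; 0 1 0; 0 0 1]
T2·T1 = [-1/2 0 0; 0 1/2 0; 0 0 1]
det M = -1/4; M⁻¹ = [-2 0 0; 0 2 0; 0 0 1]
M⁻¹ · (-1, -1/2)ᵀ = (2, -1)ᵀ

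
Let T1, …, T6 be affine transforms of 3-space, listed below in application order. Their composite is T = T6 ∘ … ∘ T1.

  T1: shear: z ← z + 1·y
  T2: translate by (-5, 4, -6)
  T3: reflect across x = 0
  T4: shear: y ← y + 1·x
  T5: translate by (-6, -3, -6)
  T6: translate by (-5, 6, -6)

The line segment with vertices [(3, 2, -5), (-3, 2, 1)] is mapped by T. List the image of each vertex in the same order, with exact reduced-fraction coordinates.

image vertices: (-9, 11, -21), (-3, 17, -15)

T1 shear: z ← z + 1·y: (3, 2, -5) → (3, 2, -3); (-3, 2, 1) → (-3, 2, 3)
T2 translate by (-5, 4, -6): (3, 2, -3) → (-2, 6, -9); (-3, 2, 3) → (-8, 6, -3)
T3 reflect across x = 0: (-2, 6, -9) → (2, 6, -9); (-8, 6, -3) → (8, 6, -3)
T4 shear: y ← y + 1·x: (2, 6, -9) → (2, 8, -9); (8, 6, -3) → (8, 14, -3)
T5 translate by (-6, -3, -6): (2, 8, -9) → (-4, 5, -15); (8, 14, -3) → (2, 11, -9)
T6 translate by (-5, 6, -6): (-4, 5, -15) → (-9, 11, -21); (2, 11, -9) → (-3, 17, -15)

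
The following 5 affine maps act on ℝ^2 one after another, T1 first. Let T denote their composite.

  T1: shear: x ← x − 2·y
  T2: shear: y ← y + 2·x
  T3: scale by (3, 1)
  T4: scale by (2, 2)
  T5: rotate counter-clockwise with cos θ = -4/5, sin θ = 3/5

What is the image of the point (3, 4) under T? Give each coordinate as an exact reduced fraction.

T(p) = (156/5, -42/5)

T1 shear: x ← x − 2·y: (3, 4) → (-5, 4)
T2 shear: y ← y + 2·x: (-5, 4) → (-5, -6)
T3 scale by (3, 1): (-5, -6) → (-15, -6)
T4 scale by (2, 2): (-15, -6) → (-30, -12)
T5 rotate counter-clockwise with cos θ = -4/5, sin θ = 3/5: (-30, -12) → (156/5, -42/5)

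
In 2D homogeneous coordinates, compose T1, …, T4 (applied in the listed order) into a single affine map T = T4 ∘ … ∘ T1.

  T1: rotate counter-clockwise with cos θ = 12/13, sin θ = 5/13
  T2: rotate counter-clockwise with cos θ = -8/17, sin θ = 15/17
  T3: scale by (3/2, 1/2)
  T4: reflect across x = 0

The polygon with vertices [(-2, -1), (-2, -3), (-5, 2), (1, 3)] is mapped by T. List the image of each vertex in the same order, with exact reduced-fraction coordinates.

T1 rotate counter-clockwise with cos θ = 12/13, sin θ = 5/13: (-2, -1) → (-19/13, -22/13); (-2, -3) → (-9/13, -46/13); (-5, 2) → (-70/13, -1/13); (1, 3) → (-3/13, 41/13)
T2 rotate counter-clockwise with cos θ = -8/17, sin θ = 15/17: (-19/13, -22/13) → (482/221, -109/221); (-9/13, -46/13) → (762/221, 233/221); (-70/13, -1/13) → (575/221, -1042/221); (-3/13, 41/13) → (-591/221, -373/221)
T3 scale by (3/2, 1/2): (482/221, -109/221) → (723/221, -109/442); (762/221, 233/221) → (1143/221, 233/442); (575/221, -1042/221) → (1725/442, -521/221); (-591/221, -373/221) → (-1773/442, -373/442)
T4 reflect across x = 0: (723/221, -109/442) → (-723/221, -109/442); (1143/221, 233/442) → (-1143/221, 233/442); (1725/442, -521/221) → (-1725/442, -521/221); (-1773/442, -373/442) → (1773/442, -373/442)

image vertices: (-723/221, -109/442), (-1143/221, 233/442), (-1725/442, -521/221), (1773/442, -373/442)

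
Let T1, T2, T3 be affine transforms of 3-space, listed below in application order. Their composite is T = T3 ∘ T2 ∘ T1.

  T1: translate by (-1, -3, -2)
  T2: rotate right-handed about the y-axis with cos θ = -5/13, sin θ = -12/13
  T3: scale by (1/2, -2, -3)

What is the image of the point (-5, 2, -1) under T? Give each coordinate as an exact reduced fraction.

T(p) = (33/13, 2, 171/13)

T1 translate by (-1, -3, -2): (-5, 2, -1) → (-6, -1, -3)
T2 rotate right-handed about the y-axis with cos θ = -5/13, sin θ = -12/13: (-6, -1, -3) → (66/13, -1, -57/13)
T3 scale by (1/2, -2, -3): (66/13, -1, -57/13) → (33/13, 2, 171/13)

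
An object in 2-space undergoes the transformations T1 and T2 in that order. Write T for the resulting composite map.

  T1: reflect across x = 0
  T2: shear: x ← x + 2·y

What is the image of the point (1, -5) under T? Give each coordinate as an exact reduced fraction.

T(p) = (-11, -5)

T1 reflect across x = 0: (1, -5) → (-1, -5)
T2 shear: x ← x + 2·y: (-1, -5) → (-11, -5)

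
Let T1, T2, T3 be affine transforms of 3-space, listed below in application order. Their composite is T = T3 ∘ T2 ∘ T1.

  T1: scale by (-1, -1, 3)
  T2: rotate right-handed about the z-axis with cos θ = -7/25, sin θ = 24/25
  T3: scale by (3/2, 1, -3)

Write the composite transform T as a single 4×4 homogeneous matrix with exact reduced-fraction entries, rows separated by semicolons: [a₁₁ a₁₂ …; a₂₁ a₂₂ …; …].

T = [21/50 36/25 0 0; -24/25 7/25 0 0; 0 0 -9 0; 0 0 0 1]

T1 = [-1 0 0 0; 0 -1 0 0; 0 0 3 0; 0 0 0 1]
T2·T1 = [7/25 24/25 0 0; -24/25 7/25 0 0; 0 0 3 0; 0 0 0 1]
T3·…·T1 = [21/50 36/25 0 0; -24/25 7/25 0 0; 0 0 -9 0; 0 0 0 1]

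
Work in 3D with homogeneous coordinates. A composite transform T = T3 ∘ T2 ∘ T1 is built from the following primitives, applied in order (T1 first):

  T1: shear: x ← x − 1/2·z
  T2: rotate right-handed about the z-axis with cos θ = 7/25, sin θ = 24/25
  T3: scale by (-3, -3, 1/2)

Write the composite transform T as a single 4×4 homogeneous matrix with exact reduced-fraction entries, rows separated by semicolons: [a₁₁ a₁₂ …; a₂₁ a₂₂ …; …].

T = [-21/25 72/25 21/50 0; -72/25 -21/25 36/25 0; 0 0 1/2 0; 0 0 0 1]

T1 = [1 0 -1/2 0; 0 1 0 0; 0 0 1 0; 0 0 0 1]
T2·T1 = [7/25 -24/25 -7/50 0; 24/25 7/25 -12/25 0; 0 0 1 0; 0 0 0 1]
T3·…·T1 = [-21/25 72/25 21/50 0; -72/25 -21/25 36/25 0; 0 0 1/2 0; 0 0 0 1]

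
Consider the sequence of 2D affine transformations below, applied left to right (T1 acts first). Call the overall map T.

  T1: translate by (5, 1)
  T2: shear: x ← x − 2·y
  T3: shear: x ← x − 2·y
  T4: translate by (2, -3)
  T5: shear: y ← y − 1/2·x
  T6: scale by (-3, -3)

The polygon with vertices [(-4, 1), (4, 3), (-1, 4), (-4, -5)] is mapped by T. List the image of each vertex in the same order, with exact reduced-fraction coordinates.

image vertices: (15, -9/2), (15, -21/2), (42, -27), (-57, 99/2)

T1 translate by (5, 1): (-4, 1) → (1, 2); (4, 3) → (9, 4); (-1, 4) → (4, 5); (-4, -5) → (1, -4)
T2 shear: x ← x − 2·y: (1, 2) → (-3, 2); (9, 4) → (1, 4); (4, 5) → (-6, 5); (1, -4) → (9, -4)
T3 shear: x ← x − 2·y: (-3, 2) → (-7, 2); (1, 4) → (-7, 4); (-6, 5) → (-16, 5); (9, -4) → (17, -4)
T4 translate by (2, -3): (-7, 2) → (-5, -1); (-7, 4) → (-5, 1); (-16, 5) → (-14, 2); (17, -4) → (19, -7)
T5 shear: y ← y − 1/2·x: (-5, -1) → (-5, 3/2); (-5, 1) → (-5, 7/2); (-14, 2) → (-14, 9); (19, -7) → (19, -33/2)
T6 scale by (-3, -3): (-5, 3/2) → (15, -9/2); (-5, 7/2) → (15, -21/2); (-14, 9) → (42, -27); (19, -33/2) → (-57, 99/2)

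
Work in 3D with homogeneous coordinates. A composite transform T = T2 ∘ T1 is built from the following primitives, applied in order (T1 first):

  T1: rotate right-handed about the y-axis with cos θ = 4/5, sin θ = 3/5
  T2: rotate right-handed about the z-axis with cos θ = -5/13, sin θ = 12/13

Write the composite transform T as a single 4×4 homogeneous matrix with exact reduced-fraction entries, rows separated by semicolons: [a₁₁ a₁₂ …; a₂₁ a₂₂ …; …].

T = [-4/13 -12/13 -3/13 0; 48/65 -5/13 36/65 0; -3/5 0 4/5 0; 0 0 0 1]

T1 = [4/5 0 3/5 0; 0 1 0 0; -3/5 0 4/5 0; 0 0 0 1]
T2·T1 = [-4/13 -12/13 -3/13 0; 48/65 -5/13 36/65 0; -3/5 0 4/5 0; 0 0 0 1]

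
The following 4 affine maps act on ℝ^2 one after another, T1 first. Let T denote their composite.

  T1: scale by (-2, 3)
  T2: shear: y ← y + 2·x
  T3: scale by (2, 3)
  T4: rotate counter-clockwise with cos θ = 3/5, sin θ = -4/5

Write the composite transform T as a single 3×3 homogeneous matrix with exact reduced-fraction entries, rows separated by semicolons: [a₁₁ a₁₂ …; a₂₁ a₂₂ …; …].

T = [-12 36/5 0; -4 27/5 0; 0 0 1]

T1 = [-2 0 0; 0 3 0; 0 0 1]
T2·T1 = [-2 0 0; -4 3 0; 0 0 1]
T3·…·T1 = [-4 0 0; -12 9 0; 0 0 1]
T4·…·T1 = [-12 36/5 0; -4 27/5 0; 0 0 1]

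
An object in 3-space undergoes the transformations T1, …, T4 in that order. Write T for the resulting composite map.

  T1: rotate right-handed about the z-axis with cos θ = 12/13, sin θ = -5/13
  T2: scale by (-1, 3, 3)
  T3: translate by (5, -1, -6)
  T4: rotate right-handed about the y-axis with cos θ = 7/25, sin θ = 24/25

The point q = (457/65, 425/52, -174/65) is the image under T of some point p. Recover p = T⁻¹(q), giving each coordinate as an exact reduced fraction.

p = (-3/4, 3, 4)

T1 = [12/13 5/13 0 0; -5/13 12/13 0 0; 0 0 1 0; 0 0 0 1]
T2·T1 = [-12/13 -5/13 0 0; -15/13 36/13 0 0; 0 0 3 0; 0 0 0 1]
T3·…·T1 = [-12/13 -5/13 0 5; -15/13 36/13 0 -1; 0 0 3 -6; 0 0 0 1]
T4·…·T1 = [-84/325 -7/65 72/25 -109/25; -15/13 36/13 0 -1; 288/325 24/65 21/25 -162/25; 0 0 0 1]
det M = -9; M⁻¹ = [-84/325 -5/39 288/325 175/39; -7/65 4/13 24/65 29/13; 8/25 0 7/75 2; 0 0 0 1]
M⁻¹ · (457/65, 425/52, -174/65)ᵀ = (-3/4, 3, 4)ᵀ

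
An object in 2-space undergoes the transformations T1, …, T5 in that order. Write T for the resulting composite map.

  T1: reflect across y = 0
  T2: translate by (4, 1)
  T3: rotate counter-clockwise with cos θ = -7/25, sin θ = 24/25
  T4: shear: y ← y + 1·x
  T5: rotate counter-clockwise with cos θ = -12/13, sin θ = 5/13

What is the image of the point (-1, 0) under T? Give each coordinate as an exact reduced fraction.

T1 reflect across y = 0: (-1, 0) → (-1, 0)
T2 translate by (4, 1): (-1, 0) → (3, 1)
T3 rotate counter-clockwise with cos θ = -7/25, sin θ = 24/25: (3, 1) → (-9/5, 13/5)
T4 shear: y ← y + 1·x: (-9/5, 13/5) → (-9/5, 4/5)
T5 rotate counter-clockwise with cos θ = -12/13, sin θ = 5/13: (-9/5, 4/5) → (88/65, -93/65)

T(p) = (88/65, -93/65)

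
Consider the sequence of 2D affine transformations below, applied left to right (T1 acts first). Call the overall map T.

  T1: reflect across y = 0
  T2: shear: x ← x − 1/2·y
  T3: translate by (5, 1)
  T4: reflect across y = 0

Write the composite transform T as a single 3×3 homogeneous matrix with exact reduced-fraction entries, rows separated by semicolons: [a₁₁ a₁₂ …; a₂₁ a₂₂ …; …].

T1 = [1 0 0; 0 -1 0; 0 0 1]
T2·T1 = [1 1/2 0; 0 -1 0; 0 0 1]
T3·…·T1 = [1 1/2 5; 0 -1 1; 0 0 1]
T4·…·T1 = [1 1/2 5; 0 1 -1; 0 0 1]

T = [1 1/2 5; 0 1 -1; 0 0 1]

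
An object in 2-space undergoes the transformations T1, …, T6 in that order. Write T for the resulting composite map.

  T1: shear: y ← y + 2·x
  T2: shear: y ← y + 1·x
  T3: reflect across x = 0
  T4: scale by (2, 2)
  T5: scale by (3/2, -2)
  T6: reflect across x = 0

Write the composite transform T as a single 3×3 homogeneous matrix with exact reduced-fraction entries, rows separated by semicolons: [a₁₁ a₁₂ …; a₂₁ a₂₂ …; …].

T = [3 0 0; -12 -4 0; 0 0 1]

T1 = [1 0 0; 2 1 0; 0 0 1]
T2·T1 = [1 0 0; 3 1 0; 0 0 1]
T3·…·T1 = [-1 0 0; 3 1 0; 0 0 1]
T4·…·T1 = [-2 0 0; 6 2 0; 0 0 1]
T5·…·T1 = [-3 0 0; -12 -4 0; 0 0 1]
T6·…·T1 = [3 0 0; -12 -4 0; 0 0 1]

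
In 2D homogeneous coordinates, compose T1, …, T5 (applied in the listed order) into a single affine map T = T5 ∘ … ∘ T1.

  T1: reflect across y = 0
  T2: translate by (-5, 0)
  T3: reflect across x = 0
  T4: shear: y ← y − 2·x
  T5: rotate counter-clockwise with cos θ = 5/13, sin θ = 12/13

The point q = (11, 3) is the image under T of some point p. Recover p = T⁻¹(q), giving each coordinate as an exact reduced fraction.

T1 = [1 0 0; 0 -1 0; 0 0 1]
T2·T1 = [1 0 -5; 0 -1 0; 0 0 1]
T3·…·T1 = [-1 0 5; 0 -1 0; 0 0 1]
T4·…·T1 = [-1 0 5; 2 -1 -10; 0 0 1]
T5·…·T1 = [-29/13 12/13 145/13; -2/13 -5/13 10/13; 0 0 1]
det M = 1; M⁻¹ = [-5/13 -12/13 5; 2/13 -29/13 0; 0 0 1]
M⁻¹ · (11, 3)ᵀ = (-2, -5)ᵀ

p = (-2, -5)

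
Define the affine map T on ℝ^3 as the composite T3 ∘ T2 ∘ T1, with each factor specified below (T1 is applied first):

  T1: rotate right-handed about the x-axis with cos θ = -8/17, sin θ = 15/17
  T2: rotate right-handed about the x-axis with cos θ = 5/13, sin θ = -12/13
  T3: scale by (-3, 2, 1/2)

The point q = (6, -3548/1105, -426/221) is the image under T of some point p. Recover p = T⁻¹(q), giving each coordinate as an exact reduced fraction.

T1 = [1 0 0 0; 0 -8/17 -15/17 0; 0 15/17 -8/17 0; 0 0 0 1]
T2·T1 = [1 0 0 0; 0 140/221 -171/221 0; 0 171/221 140/221 0; 0 0 0 1]
T3·…·T1 = [-3 0 0 0; 0 280/221 -342/221 0; 0 171/442 70/221 0; 0 0 0 1]
det M = -3; M⁻¹ = [-1/3 0 0 0; 0 70/221 342/221 0; 0 -171/442 280/221 0; 0 0 0 1]
M⁻¹ · (6, -3548/1105, -426/221)ᵀ = (-2, -4, -6/5)ᵀ

p = (-2, -4, -6/5)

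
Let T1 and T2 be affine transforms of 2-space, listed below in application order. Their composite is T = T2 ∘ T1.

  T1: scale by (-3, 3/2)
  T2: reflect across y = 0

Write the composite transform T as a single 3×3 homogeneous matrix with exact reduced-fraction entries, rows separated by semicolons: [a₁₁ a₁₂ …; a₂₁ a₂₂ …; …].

T1 = [-3 0 0; 0 3/2 0; 0 0 1]
T2·T1 = [-3 0 0; 0 -3/2 0; 0 0 1]

T = [-3 0 0; 0 -3/2 0; 0 0 1]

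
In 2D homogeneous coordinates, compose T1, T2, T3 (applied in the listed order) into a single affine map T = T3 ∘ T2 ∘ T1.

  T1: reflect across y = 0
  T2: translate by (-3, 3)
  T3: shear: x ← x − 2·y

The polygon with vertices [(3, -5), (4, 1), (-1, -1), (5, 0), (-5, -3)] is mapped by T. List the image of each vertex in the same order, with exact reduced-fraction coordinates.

image vertices: (-16, 8), (-3, 2), (-12, 4), (-4, 3), (-20, 6)

T1 reflect across y = 0: (3, -5) → (3, 5); (4, 1) → (4, -1); (-1, -1) → (-1, 1); (5, 0) → (5, 0); (-5, -3) → (-5, 3)
T2 translate by (-3, 3): (3, 5) → (0, 8); (4, -1) → (1, 2); (-1, 1) → (-4, 4); (5, 0) → (2, 3); (-5, 3) → (-8, 6)
T3 shear: x ← x − 2·y: (0, 8) → (-16, 8); (1, 2) → (-3, 2); (-4, 4) → (-12, 4); (2, 3) → (-4, 3); (-8, 6) → (-20, 6)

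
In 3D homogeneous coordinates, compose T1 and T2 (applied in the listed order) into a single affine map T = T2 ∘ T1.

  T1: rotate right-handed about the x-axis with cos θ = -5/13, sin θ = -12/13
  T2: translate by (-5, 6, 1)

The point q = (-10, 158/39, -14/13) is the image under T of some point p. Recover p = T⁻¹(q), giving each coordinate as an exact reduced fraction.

T1 = [1 0 0 0; 0 -5/13 12/13 0; 0 -12/13 -5/13 0; 0 0 0 1]
T2·T1 = [1 0 0 -5; 0 -5/13 12/13 6; 0 -12/13 -5/13 1; 0 0 0 1]
det M = 1; M⁻¹ = [1 0 0 5; 0 -5/13 -12/13 42/13; 0 12/13 -5/13 -67/13; 0 0 0 1]
M⁻¹ · (-10, 158/39, -14/13)ᵀ = (-5, 8/3, -1)ᵀ

p = (-5, 8/3, -1)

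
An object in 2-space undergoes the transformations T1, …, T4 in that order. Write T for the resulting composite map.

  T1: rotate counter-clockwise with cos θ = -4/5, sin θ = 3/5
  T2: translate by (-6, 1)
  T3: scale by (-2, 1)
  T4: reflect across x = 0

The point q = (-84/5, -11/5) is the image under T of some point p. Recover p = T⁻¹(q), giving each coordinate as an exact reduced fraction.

p = (0, 4)

T1 = [-4/5 -3/5 0; 3/5 -4/5 0; 0 0 1]
T2·T1 = [-4/5 -3/5 -6; 3/5 -4/5 1; 0 0 1]
T3·…·T1 = [8/5 6/5 12; 3/5 -4/5 1; 0 0 1]
T4·…·T1 = [-8/5 -6/5 -12; 3/5 -4/5 1; 0 0 1]
det M = 2; M⁻¹ = [-2/5 3/5 -27/5; -3/10 -4/5 -14/5; 0 0 1]
M⁻¹ · (-84/5, -11/5)ᵀ = (0, 4)ᵀ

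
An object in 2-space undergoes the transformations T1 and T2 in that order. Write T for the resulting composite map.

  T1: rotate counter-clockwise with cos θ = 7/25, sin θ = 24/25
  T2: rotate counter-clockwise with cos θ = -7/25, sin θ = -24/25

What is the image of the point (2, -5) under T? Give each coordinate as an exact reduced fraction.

T(p) = (-626/625, -3307/625)

T1 rotate counter-clockwise with cos θ = 7/25, sin θ = 24/25: (2, -5) → (134/25, 13/25)
T2 rotate counter-clockwise with cos θ = -7/25, sin θ = -24/25: (134/25, 13/25) → (-626/625, -3307/625)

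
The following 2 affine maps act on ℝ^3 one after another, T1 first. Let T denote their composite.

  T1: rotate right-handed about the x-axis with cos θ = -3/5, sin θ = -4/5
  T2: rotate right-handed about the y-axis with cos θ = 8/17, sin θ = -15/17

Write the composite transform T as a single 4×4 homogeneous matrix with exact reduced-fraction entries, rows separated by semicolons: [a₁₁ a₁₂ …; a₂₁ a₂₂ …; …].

T1 = [1 0 0 0; 0 -3/5 4/5 0; 0 -4/5 -3/5 0; 0 0 0 1]
T2·T1 = [8/17 12/17 9/17 0; 0 -3/5 4/5 0; 15/17 -32/85 -24/85 0; 0 0 0 1]

T = [8/17 12/17 9/17 0; 0 -3/5 4/5 0; 15/17 -32/85 -24/85 0; 0 0 0 1]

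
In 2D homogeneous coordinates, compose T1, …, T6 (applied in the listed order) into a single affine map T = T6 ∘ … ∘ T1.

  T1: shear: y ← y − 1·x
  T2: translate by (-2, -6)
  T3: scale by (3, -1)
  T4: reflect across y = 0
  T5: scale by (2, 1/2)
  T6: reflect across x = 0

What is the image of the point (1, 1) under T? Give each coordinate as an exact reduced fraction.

T(p) = (6, -3)

T1 shear: y ← y − 1·x: (1, 1) → (1, 0)
T2 translate by (-2, -6): (1, 0) → (-1, -6)
T3 scale by (3, -1): (-1, -6) → (-3, 6)
T4 reflect across y = 0: (-3, 6) → (-3, -6)
T5 scale by (2, 1/2): (-3, -6) → (-6, -3)
T6 reflect across x = 0: (-6, -3) → (6, -3)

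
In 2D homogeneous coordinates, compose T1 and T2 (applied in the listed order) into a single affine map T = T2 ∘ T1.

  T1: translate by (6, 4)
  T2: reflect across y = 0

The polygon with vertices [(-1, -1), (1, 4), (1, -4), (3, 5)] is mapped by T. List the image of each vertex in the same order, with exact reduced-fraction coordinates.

image vertices: (5, -3), (7, -8), (7, 0), (9, -9)

T1 translate by (6, 4): (-1, -1) → (5, 3); (1, 4) → (7, 8); (1, -4) → (7, 0); (3, 5) → (9, 9)
T2 reflect across y = 0: (5, 3) → (5, -3); (7, 8) → (7, -8); (7, 0) → (7, 0); (9, 9) → (9, -9)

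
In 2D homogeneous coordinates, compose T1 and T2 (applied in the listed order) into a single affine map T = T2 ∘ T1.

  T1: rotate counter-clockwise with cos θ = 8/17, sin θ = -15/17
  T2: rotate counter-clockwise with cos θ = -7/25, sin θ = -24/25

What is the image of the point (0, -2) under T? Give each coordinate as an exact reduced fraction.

T1 rotate counter-clockwise with cos θ = 8/17, sin θ = -15/17: (0, -2) → (-30/17, -16/17)
T2 rotate counter-clockwise with cos θ = -7/25, sin θ = -24/25: (-30/17, -16/17) → (-174/425, 832/425)

T(p) = (-174/425, 832/425)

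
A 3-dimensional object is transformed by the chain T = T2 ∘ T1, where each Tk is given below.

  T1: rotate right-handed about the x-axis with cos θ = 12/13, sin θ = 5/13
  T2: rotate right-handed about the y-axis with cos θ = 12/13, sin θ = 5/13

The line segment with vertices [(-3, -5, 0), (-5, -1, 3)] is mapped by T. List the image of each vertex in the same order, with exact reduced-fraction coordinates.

T1 rotate right-handed about the x-axis with cos θ = 12/13, sin θ = 5/13: (-3, -5, 0) → (-3, -60/13, -25/13); (-5, -1, 3) → (-5, -27/13, 31/13)
T2 rotate right-handed about the y-axis with cos θ = 12/13, sin θ = 5/13: (-3, -60/13, -25/13) → (-593/169, -60/13, -105/169); (-5, -27/13, 31/13) → (-625/169, -27/13, 697/169)

image vertices: (-593/169, -60/13, -105/169), (-625/169, -27/13, 697/169)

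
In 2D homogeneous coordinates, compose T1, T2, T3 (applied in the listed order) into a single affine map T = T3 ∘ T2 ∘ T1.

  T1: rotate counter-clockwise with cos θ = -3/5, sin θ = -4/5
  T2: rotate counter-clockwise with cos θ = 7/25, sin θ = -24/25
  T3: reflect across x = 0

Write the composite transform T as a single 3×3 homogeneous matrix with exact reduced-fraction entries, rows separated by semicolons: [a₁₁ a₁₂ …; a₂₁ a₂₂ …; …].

T1 = [-3/5 4/5 0; -4/5 -3/5 0; 0 0 1]
T2·T1 = [-117/125 -44/125 0; 44/125 -117/125 0; 0 0 1]
T3·…·T1 = [117/125 44/125 0; 44/125 -117/125 0; 0 0 1]

T = [117/125 44/125 0; 44/125 -117/125 0; 0 0 1]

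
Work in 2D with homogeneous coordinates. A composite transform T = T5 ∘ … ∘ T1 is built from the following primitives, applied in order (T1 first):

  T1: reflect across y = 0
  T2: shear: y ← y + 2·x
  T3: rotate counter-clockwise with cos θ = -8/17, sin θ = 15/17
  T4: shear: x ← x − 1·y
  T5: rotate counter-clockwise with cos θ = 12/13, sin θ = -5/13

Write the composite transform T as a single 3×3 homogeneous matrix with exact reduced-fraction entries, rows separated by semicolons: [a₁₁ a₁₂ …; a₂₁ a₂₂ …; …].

T1 = [1 0 0; 0 -1 0; 0 0 1]
T2·T1 = [1 0 0; 2 -1 0; 0 0 1]
T3·…·T1 = [-38/17 15/17 0; -1/17 8/17 0; 0 0 1]
T4·…·T1 = [-37/17 7/17 0; -1/17 8/17 0; 0 0 1]
T5·…·T1 = [-449/221 124/221 0; 173/221 61/221 0; 0 0 1]

T = [-449/221 124/221 0; 173/221 61/221 0; 0 0 1]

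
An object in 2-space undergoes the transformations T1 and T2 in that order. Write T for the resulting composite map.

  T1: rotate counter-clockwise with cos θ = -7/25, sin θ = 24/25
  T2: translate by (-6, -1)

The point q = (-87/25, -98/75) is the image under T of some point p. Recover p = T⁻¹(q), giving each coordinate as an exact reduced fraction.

p = (-1, -7/3)

T1 = [-7/25 -24/25 0; 24/25 -7/25 0; 0 0 1]
T2·T1 = [-7/25 -24/25 -6; 24/25 -7/25 -1; 0 0 1]
det M = 1; M⁻¹ = [-7/25 24/25 -18/25; -24/25 -7/25 -151/25; 0 0 1]
M⁻¹ · (-87/25, -98/75)ᵀ = (-1, -7/3)ᵀ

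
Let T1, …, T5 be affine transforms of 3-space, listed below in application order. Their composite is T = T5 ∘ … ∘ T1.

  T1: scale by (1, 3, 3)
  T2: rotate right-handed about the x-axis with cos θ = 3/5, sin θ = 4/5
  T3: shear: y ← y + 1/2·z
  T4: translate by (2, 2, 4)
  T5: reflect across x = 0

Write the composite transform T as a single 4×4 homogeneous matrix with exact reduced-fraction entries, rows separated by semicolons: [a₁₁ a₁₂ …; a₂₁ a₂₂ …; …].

T = [-1 0 0 -2; 0 3 -3/2 2; 0 12/5 9/5 4; 0 0 0 1]

T1 = [1 0 0 0; 0 3 0 0; 0 0 3 0; 0 0 0 1]
T2·T1 = [1 0 0 0; 0 9/5 -12/5 0; 0 12/5 9/5 0; 0 0 0 1]
T3·…·T1 = [1 0 0 0; 0 3 -3/2 0; 0 12/5 9/5 0; 0 0 0 1]
T4·…·T1 = [1 0 0 2; 0 3 -3/2 2; 0 12/5 9/5 4; 0 0 0 1]
T5·…·T1 = [-1 0 0 -2; 0 3 -3/2 2; 0 12/5 9/5 4; 0 0 0 1]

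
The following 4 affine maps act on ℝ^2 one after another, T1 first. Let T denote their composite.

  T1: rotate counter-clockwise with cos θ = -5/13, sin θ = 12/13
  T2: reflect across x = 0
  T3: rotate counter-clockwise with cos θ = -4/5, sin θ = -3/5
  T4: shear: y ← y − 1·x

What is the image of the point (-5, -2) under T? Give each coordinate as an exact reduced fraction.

T(p) = (46/65, 301/65)

T1 rotate counter-clockwise with cos θ = -5/13, sin θ = 12/13: (-5, -2) → (49/13, -50/13)
T2 reflect across x = 0: (49/13, -50/13) → (-49/13, -50/13)
T3 rotate counter-clockwise with cos θ = -4/5, sin θ = -3/5: (-49/13, -50/13) → (46/65, 347/65)
T4 shear: y ← y − 1·x: (46/65, 347/65) → (46/65, 301/65)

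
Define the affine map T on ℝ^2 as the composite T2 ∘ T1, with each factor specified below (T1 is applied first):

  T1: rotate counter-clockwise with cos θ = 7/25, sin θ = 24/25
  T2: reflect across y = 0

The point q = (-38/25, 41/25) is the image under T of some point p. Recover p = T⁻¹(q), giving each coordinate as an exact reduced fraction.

T1 = [7/25 -24/25 0; 24/25 7/25 0; 0 0 1]
T2·T1 = [7/25 -24/25 0; -24/25 -7/25 0; 0 0 1]
det M = -1; M⁻¹ = [7/25 -24/25 0; -24/25 -7/25 0; 0 0 1]
M⁻¹ · (-38/25, 41/25)ᵀ = (-2, 1)ᵀ

p = (-2, 1)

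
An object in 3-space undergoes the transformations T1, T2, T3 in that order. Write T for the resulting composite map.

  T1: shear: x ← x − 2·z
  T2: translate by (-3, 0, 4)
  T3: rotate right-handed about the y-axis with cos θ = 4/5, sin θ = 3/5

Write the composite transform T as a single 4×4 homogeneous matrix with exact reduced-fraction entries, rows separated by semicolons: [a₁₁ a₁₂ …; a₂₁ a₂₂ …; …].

T = [4/5 0 -1 0; 0 1 0 0; -3/5 0 2 5; 0 0 0 1]

T1 = [1 0 -2 0; 0 1 0 0; 0 0 1 0; 0 0 0 1]
T2·T1 = [1 0 -2 -3; 0 1 0 0; 0 0 1 4; 0 0 0 1]
T3·…·T1 = [4/5 0 -1 0; 0 1 0 0; -3/5 0 2 5; 0 0 0 1]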